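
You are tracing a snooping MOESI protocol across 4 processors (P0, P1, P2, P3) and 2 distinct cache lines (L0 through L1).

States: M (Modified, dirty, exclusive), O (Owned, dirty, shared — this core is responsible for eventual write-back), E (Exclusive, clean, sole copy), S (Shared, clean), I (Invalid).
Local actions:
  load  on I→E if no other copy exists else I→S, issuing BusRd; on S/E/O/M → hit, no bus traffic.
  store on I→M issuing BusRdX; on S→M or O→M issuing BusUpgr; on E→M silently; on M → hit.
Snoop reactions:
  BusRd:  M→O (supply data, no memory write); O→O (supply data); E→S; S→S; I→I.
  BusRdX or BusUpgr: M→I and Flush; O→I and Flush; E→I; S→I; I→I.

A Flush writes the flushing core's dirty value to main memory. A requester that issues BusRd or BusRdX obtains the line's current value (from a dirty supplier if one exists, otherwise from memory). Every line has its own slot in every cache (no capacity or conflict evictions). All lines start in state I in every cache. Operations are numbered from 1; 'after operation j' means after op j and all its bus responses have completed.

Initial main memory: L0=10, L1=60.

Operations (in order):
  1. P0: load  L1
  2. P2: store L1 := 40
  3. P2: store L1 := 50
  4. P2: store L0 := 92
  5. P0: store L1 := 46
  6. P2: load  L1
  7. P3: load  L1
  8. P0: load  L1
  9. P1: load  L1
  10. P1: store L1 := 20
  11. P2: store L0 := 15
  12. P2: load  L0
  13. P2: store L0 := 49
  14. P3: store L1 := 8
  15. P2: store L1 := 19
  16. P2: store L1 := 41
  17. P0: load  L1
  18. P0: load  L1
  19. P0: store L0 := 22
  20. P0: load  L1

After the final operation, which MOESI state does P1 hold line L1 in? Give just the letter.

state = I

step 1: P0: load  L1  ⟶  EIII  (L1)  txn=BusRd  M[L1]=60
step 2: P2: store L1 := 40  ⟶  IIMI  (L1)  txn=BusRdX  M[L1]=60
step 3: P2: store L1 := 50  ⟶  IIMI  (L1)  txn=∅  M[L1]=60
step 4: P2: store L0 := 92  ⟶  IIMI  (L0)  txn=BusRdX  M[L0]=10
step 5: P0: store L1 := 46  ⟶  MIII  (L1)  txn=BusRdX+Flush  M[L1]=50
step 6: P2: load  L1  ⟶  OISI  (L1)  txn=BusRd  M[L1]=50
step 7: P3: load  L1  ⟶  OISS  (L1)  txn=BusRd  M[L1]=50
step 8: P0: load  L1  ⟶  OISS  (L1)  txn=∅  M[L1]=50
step 9: P1: load  L1  ⟶  OSSS  (L1)  txn=BusRd  M[L1]=50
step 10: P1: store L1 := 20  ⟶  IMII  (L1)  txn=BusUpgr+Flush  M[L1]=46
step 11: P2: store L0 := 15  ⟶  IIMI  (L0)  txn=∅  M[L0]=10
step 12: P2: load  L0  ⟶  IIMI  (L0)  txn=∅  M[L0]=10
step 13: P2: store L0 := 49  ⟶  IIMI  (L0)  txn=∅  M[L0]=10
step 14: P3: store L1 := 8  ⟶  IIIM  (L1)  txn=BusRdX+Flush  M[L1]=20
step 15: P2: store L1 := 19  ⟶  IIMI  (L1)  txn=BusRdX+Flush  M[L1]=8
step 16: P2: store L1 := 41  ⟶  IIMI  (L1)  txn=∅  M[L1]=8
step 17: P0: load  L1  ⟶  SIOI  (L1)  txn=BusRd  M[L1]=8
step 18: P0: load  L1  ⟶  SIOI  (L1)  txn=∅  M[L1]=8
step 19: P0: store L0 := 22  ⟶  MIII  (L0)  txn=BusRdX+Flush  M[L0]=49
step 20: P0: load  L1  ⟶  SIOI  (L1)  txn=∅  M[L1]=8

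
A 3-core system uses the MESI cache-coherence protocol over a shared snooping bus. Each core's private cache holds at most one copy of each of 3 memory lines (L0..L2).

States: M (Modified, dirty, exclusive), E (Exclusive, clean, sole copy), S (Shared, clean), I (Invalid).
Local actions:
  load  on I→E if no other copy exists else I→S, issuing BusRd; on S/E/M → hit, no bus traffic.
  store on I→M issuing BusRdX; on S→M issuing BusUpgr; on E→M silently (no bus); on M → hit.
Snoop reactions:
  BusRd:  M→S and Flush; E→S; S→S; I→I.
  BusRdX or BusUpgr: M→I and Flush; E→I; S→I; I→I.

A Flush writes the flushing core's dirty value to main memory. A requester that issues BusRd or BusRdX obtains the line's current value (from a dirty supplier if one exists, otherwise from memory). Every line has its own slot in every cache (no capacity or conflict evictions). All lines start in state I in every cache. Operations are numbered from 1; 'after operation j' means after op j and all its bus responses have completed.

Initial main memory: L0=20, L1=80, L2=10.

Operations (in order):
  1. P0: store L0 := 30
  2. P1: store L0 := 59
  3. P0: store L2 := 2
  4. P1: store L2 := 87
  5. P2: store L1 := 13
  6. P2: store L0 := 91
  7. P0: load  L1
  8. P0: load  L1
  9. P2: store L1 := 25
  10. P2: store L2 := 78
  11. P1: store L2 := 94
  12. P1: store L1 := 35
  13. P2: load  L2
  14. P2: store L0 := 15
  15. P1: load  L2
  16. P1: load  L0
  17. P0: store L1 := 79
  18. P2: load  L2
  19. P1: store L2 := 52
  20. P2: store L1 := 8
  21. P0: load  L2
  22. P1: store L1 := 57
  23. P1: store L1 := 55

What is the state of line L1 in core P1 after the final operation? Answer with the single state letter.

state = M

step 1: P0: store L0 := 30  ⟶  MII  (L0)  txn=BusRdX  M[L0]=20
step 2: P1: store L0 := 59  ⟶  IMI  (L0)  txn=BusRdX+Flush  M[L0]=30
step 3: P0: store L2 := 2  ⟶  MII  (L2)  txn=BusRdX  M[L2]=10
step 4: P1: store L2 := 87  ⟶  IMI  (L2)  txn=BusRdX+Flush  M[L2]=2
step 5: P2: store L1 := 13  ⟶  IIM  (L1)  txn=BusRdX  M[L1]=80
step 6: P2: store L0 := 91  ⟶  IIM  (L0)  txn=BusRdX+Flush  M[L0]=59
step 7: P0: load  L1  ⟶  SIS  (L1)  txn=BusRd+Flush  M[L1]=13
step 8: P0: load  L1  ⟶  SIS  (L1)  txn=∅  M[L1]=13
step 9: P2: store L1 := 25  ⟶  IIM  (L1)  txn=BusUpgr  M[L1]=13
step 10: P2: store L2 := 78  ⟶  IIM  (L2)  txn=BusRdX+Flush  M[L2]=87
step 11: P1: store L2 := 94  ⟶  IMI  (L2)  txn=BusRdX+Flush  M[L2]=78
step 12: P1: store L1 := 35  ⟶  IMI  (L1)  txn=BusRdX+Flush  M[L1]=25
step 13: P2: load  L2  ⟶  ISS  (L2)  txn=BusRd+Flush  M[L2]=94
step 14: P2: store L0 := 15  ⟶  IIM  (L0)  txn=∅  M[L0]=59
step 15: P1: load  L2  ⟶  ISS  (L2)  txn=∅  M[L2]=94
step 16: P1: load  L0  ⟶  ISS  (L0)  txn=BusRd+Flush  M[L0]=15
step 17: P0: store L1 := 79  ⟶  MII  (L1)  txn=BusRdX+Flush  M[L1]=35
step 18: P2: load  L2  ⟶  ISS  (L2)  txn=∅  M[L2]=94
step 19: P1: store L2 := 52  ⟶  IMI  (L2)  txn=BusUpgr  M[L2]=94
step 20: P2: store L1 := 8  ⟶  IIM  (L1)  txn=BusRdX+Flush  M[L1]=79
step 21: P0: load  L2  ⟶  SSI  (L2)  txn=BusRd+Flush  M[L2]=52
step 22: P1: store L1 := 57  ⟶  IMI  (L1)  txn=BusRdX+Flush  M[L1]=8
step 23: P1: store L1 := 55  ⟶  IMI  (L1)  txn=∅  M[L1]=8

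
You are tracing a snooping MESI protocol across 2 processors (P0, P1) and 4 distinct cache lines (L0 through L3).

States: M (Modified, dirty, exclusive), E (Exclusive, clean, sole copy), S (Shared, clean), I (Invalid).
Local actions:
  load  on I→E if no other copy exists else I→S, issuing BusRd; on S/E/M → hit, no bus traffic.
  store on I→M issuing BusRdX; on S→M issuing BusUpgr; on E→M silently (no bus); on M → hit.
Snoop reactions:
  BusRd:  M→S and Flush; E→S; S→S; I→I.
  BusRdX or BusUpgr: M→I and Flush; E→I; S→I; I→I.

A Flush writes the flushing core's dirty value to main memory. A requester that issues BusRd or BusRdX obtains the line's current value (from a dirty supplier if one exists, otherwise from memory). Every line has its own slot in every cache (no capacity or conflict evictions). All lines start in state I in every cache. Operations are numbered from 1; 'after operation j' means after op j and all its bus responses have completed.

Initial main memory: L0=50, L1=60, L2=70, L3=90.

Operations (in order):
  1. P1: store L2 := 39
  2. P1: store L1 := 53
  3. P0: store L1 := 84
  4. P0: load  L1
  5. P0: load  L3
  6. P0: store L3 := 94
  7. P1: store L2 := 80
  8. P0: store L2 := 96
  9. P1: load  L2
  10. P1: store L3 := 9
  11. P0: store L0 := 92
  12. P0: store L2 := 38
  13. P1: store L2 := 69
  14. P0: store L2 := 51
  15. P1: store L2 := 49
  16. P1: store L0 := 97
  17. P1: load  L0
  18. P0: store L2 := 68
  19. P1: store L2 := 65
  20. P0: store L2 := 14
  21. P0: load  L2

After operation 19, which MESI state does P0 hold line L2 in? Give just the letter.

step 1: P1: store L2 := 39  ⟶  IM  (L2)  txn=BusRdX  M[L2]=70
step 2: P1: store L1 := 53  ⟶  IM  (L1)  txn=BusRdX  M[L1]=60
step 3: P0: store L1 := 84  ⟶  MI  (L1)  txn=BusRdX+Flush  M[L1]=53
step 4: P0: load  L1  ⟶  MI  (L1)  txn=∅  M[L1]=53
step 5: P0: load  L3  ⟶  EI  (L3)  txn=BusRd  M[L3]=90
step 6: P0: store L3 := 94  ⟶  MI  (L3)  txn=∅  M[L3]=90
step 7: P1: store L2 := 80  ⟶  IM  (L2)  txn=∅  M[L2]=70
step 8: P0: store L2 := 96  ⟶  MI  (L2)  txn=BusRdX+Flush  M[L2]=80
step 9: P1: load  L2  ⟶  SS  (L2)  txn=BusRd+Flush  M[L2]=96
step 10: P1: store L3 := 9  ⟶  IM  (L3)  txn=BusRdX+Flush  M[L3]=94
step 11: P0: store L0 := 92  ⟶  MI  (L0)  txn=BusRdX  M[L0]=50
step 12: P0: store L2 := 38  ⟶  MI  (L2)  txn=BusUpgr  M[L2]=96
step 13: P1: store L2 := 69  ⟶  IM  (L2)  txn=BusRdX+Flush  M[L2]=38
step 14: P0: store L2 := 51  ⟶  MI  (L2)  txn=BusRdX+Flush  M[L2]=69
step 15: P1: store L2 := 49  ⟶  IM  (L2)  txn=BusRdX+Flush  M[L2]=51
step 16: P1: store L0 := 97  ⟶  IM  (L0)  txn=BusRdX+Flush  M[L0]=92
step 17: P1: load  L0  ⟶  IM  (L0)  txn=∅  M[L0]=92
step 18: P0: store L2 := 68  ⟶  MI  (L2)  txn=BusRdX+Flush  M[L2]=49
step 19: P1: store L2 := 65  ⟶  IM  (L2)  txn=BusRdX+Flush  M[L2]=68
step 20: P0: store L2 := 14  ⟶  MI  (L2)  txn=BusRdX+Flush  M[L2]=65
step 21: P0: load  L2  ⟶  MI  (L2)  txn=∅  M[L2]=65

state = I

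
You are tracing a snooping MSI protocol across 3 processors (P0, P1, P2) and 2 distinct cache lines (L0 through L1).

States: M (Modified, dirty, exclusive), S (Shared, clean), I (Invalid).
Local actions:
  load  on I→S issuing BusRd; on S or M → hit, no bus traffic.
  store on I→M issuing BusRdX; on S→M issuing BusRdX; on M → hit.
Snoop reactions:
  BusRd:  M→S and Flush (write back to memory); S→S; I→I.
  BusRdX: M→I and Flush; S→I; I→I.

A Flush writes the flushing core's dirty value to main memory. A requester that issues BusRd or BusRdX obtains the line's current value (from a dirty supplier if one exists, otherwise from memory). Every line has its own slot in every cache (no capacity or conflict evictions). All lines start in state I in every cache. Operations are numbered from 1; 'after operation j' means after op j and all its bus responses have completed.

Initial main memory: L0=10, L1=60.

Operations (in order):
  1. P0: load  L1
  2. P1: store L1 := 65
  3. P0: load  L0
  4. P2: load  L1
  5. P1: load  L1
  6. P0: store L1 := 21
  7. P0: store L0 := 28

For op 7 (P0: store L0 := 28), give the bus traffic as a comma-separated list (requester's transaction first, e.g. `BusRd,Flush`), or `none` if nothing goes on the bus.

bus = BusRdX

[1] P0: load  L1 | P0:S(60), P1:I, P2:I | bus: BusRd
[2] P1: store L1 := 65 | P0:I, P1:M(65), P2:I | bus: BusRdX
[3] P0: load  L0 | P0:S(10), P1:I, P2:I | bus: BusRd
[4] P2: load  L1 | P0:I, P1:S(65), P2:S(65) | bus: BusRd,Flush
[5] P1: load  L1 | P0:I, P1:S(65), P2:S(65) | bus: none
[6] P0: store L1 := 21 | P0:M(21), P1:I, P2:I | bus: BusRdX
[7] P0: store L0 := 28 | P0:M(28), P1:I, P2:I | bus: BusRdX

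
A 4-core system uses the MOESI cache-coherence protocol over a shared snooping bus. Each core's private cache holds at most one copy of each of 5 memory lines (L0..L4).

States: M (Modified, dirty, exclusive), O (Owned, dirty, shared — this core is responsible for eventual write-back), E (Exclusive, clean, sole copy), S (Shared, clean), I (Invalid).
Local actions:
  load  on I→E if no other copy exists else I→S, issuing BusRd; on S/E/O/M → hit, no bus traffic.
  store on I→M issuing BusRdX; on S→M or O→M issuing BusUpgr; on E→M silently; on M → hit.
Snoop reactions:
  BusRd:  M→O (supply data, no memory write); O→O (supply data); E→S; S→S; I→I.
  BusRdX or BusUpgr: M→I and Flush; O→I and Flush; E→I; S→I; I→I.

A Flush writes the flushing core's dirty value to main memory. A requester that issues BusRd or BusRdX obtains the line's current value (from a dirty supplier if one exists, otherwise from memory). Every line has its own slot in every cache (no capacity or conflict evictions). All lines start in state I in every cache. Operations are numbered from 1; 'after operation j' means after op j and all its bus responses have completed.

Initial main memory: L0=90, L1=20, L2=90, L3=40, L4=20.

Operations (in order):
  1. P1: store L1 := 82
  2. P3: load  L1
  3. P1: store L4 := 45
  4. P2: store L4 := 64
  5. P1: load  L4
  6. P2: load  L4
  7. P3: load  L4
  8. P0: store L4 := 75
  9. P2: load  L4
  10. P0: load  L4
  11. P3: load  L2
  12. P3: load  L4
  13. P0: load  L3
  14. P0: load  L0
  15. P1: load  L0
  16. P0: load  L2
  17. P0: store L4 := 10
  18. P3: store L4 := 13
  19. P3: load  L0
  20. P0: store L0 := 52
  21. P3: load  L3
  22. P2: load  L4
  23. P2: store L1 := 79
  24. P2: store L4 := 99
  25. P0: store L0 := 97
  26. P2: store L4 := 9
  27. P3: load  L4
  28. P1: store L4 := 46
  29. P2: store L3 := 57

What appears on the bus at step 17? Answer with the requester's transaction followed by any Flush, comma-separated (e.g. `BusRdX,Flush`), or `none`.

bus = BusUpgr

1. P1: store L1 := 82  bus=[BusRdX]  L1: P0=I P1=M P2=I P3=I  mem[L1]=20
2. P3: load  L1  bus=[BusRd]  L1: P0=I P1=O P2=I P3=S  mem[L1]=20
3. P1: store L4 := 45  bus=[BusRdX]  L4: P0=I P1=M P2=I P3=I  mem[L4]=20
4. P2: store L4 := 64  bus=[BusRdX,Flush]  L4: P0=I P1=I P2=M P3=I  mem[L4]=45
5. P1: load  L4  bus=[BusRd]  L4: P0=I P1=S P2=O P3=I  mem[L4]=45
6. P2: load  L4  bus=[-]  L4: P0=I P1=S P2=O P3=I  mem[L4]=45
7. P3: load  L4  bus=[BusRd]  L4: P0=I P1=S P2=O P3=S  mem[L4]=45
8. P0: store L4 := 75  bus=[BusRdX,Flush]  L4: P0=M P1=I P2=I P3=I  mem[L4]=64
9. P2: load  L4  bus=[BusRd]  L4: P0=O P1=I P2=S P3=I  mem[L4]=64
10. P0: load  L4  bus=[-]  L4: P0=O P1=I P2=S P3=I  mem[L4]=64
11. P3: load  L2  bus=[BusRd]  L2: P0=I P1=I P2=I P3=E  mem[L2]=90
12. P3: load  L4  bus=[BusRd]  L4: P0=O P1=I P2=S P3=S  mem[L4]=64
13. P0: load  L3  bus=[BusRd]  L3: P0=E P1=I P2=I P3=I  mem[L3]=40
14. P0: load  L0  bus=[BusRd]  L0: P0=E P1=I P2=I P3=I  mem[L0]=90
15. P1: load  L0  bus=[BusRd]  L0: P0=S P1=S P2=I P3=I  mem[L0]=90
16. P0: load  L2  bus=[BusRd]  L2: P0=S P1=I P2=I P3=S  mem[L2]=90
17. P0: store L4 := 10  bus=[BusUpgr]  L4: P0=M P1=I P2=I P3=I  mem[L4]=64
18. P3: store L4 := 13  bus=[BusRdX,Flush]  L4: P0=I P1=I P2=I P3=M  mem[L4]=10
19. P3: load  L0  bus=[BusRd]  L0: P0=S P1=S P2=I P3=S  mem[L0]=90
20. P0: store L0 := 52  bus=[BusUpgr]  L0: P0=M P1=I P2=I P3=I  mem[L0]=90
21. P3: load  L3  bus=[BusRd]  L3: P0=S P1=I P2=I P3=S  mem[L3]=40
22. P2: load  L4  bus=[BusRd]  L4: P0=I P1=I P2=S P3=O  mem[L4]=10
23. P2: store L1 := 79  bus=[BusRdX,Flush]  L1: P0=I P1=I P2=M P3=I  mem[L1]=82
24. P2: store L4 := 99  bus=[BusUpgr,Flush]  L4: P0=I P1=I P2=M P3=I  mem[L4]=13
25. P0: store L0 := 97  bus=[-]  L0: P0=M P1=I P2=I P3=I  mem[L0]=90
26. P2: store L4 := 9  bus=[-]  L4: P0=I P1=I P2=M P3=I  mem[L4]=13
27. P3: load  L4  bus=[BusRd]  L4: P0=I P1=I P2=O P3=S  mem[L4]=13
28. P1: store L4 := 46  bus=[BusRdX,Flush]  L4: P0=I P1=M P2=I P3=I  mem[L4]=9
29. P2: store L3 := 57  bus=[BusRdX]  L3: P0=I P1=I P2=M P3=I  mem[L3]=40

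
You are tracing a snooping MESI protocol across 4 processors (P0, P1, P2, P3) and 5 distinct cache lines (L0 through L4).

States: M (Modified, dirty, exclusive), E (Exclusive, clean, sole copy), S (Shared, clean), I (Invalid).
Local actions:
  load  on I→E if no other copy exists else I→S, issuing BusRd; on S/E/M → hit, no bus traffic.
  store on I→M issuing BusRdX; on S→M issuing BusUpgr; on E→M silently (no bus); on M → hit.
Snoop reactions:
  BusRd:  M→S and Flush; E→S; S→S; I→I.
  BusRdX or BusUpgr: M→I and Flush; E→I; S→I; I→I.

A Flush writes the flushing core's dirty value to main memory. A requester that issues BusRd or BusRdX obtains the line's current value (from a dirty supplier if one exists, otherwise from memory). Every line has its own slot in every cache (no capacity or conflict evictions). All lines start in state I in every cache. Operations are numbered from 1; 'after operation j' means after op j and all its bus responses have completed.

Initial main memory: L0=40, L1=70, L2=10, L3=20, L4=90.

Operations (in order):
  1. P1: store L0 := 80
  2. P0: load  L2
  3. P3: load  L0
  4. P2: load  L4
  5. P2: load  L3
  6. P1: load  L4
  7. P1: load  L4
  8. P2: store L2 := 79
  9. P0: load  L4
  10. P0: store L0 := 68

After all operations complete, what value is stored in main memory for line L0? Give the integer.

memory[L0] = 80

step 1: P1: store L0 := 80  ⟶  IMII  (L0)  txn=BusRdX  M[L0]=40
step 2: P0: load  L2  ⟶  EIII  (L2)  txn=BusRd  M[L2]=10
step 3: P3: load  L0  ⟶  ISIS  (L0)  txn=BusRd+Flush  M[L0]=80
step 4: P2: load  L4  ⟶  IIEI  (L4)  txn=BusRd  M[L4]=90
step 5: P2: load  L3  ⟶  IIEI  (L3)  txn=BusRd  M[L3]=20
step 6: P1: load  L4  ⟶  ISSI  (L4)  txn=BusRd  M[L4]=90
step 7: P1: load  L4  ⟶  ISSI  (L4)  txn=∅  M[L4]=90
step 8: P2: store L2 := 79  ⟶  IIMI  (L2)  txn=BusRdX  M[L2]=10
step 9: P0: load  L4  ⟶  SSSI  (L4)  txn=BusRd  M[L4]=90
step 10: P0: store L0 := 68  ⟶  MIII  (L0)  txn=BusRdX  M[L0]=80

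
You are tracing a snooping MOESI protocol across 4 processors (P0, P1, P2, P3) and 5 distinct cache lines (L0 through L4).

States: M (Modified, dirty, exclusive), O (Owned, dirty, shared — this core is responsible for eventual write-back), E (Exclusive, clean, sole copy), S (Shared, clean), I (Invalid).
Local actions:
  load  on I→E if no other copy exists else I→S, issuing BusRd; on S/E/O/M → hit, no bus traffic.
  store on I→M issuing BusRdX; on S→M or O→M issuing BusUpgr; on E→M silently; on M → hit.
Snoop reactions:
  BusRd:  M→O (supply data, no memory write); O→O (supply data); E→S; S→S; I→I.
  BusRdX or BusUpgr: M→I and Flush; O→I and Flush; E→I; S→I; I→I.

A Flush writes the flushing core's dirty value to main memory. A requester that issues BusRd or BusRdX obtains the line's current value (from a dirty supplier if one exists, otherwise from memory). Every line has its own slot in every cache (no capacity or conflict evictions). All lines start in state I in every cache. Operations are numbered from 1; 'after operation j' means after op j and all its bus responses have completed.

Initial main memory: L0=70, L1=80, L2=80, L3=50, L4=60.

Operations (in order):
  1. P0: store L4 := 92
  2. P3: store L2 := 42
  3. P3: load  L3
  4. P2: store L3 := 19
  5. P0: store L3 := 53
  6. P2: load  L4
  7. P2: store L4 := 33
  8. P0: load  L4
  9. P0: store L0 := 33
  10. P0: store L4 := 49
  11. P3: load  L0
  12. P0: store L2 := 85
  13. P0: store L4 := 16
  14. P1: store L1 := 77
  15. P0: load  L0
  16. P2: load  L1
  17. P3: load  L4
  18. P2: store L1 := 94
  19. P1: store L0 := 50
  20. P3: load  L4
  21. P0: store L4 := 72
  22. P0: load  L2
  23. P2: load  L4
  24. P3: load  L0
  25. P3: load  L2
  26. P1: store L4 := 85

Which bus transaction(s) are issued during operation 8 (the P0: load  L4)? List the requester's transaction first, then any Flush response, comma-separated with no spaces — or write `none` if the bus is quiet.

1. P0: store L4 := 92  bus=[BusRdX]  L4: P0=M P1=I P2=I P3=I  mem[L4]=60
2. P3: store L2 := 42  bus=[BusRdX]  L2: P0=I P1=I P2=I P3=M  mem[L2]=80
3. P3: load  L3  bus=[BusRd]  L3: P0=I P1=I P2=I P3=E  mem[L3]=50
4. P2: store L3 := 19  bus=[BusRdX]  L3: P0=I P1=I P2=M P3=I  mem[L3]=50
5. P0: store L3 := 53  bus=[BusRdX,Flush]  L3: P0=M P1=I P2=I P3=I  mem[L3]=19
6. P2: load  L4  bus=[BusRd]  L4: P0=O P1=I P2=S P3=I  mem[L4]=60
7. P2: store L4 := 33  bus=[BusUpgr,Flush]  L4: P0=I P1=I P2=M P3=I  mem[L4]=92
8. P0: load  L4  bus=[BusRd]  L4: P0=S P1=I P2=O P3=I  mem[L4]=92
9. P0: store L0 := 33  bus=[BusRdX]  L0: P0=M P1=I P2=I P3=I  mem[L0]=70
10. P0: store L4 := 49  bus=[BusUpgr,Flush]  L4: P0=M P1=I P2=I P3=I  mem[L4]=33
11. P3: load  L0  bus=[BusRd]  L0: P0=O P1=I P2=I P3=S  mem[L0]=70
12. P0: store L2 := 85  bus=[BusRdX,Flush]  L2: P0=M P1=I P2=I P3=I  mem[L2]=42
13. P0: store L4 := 16  bus=[-]  L4: P0=M P1=I P2=I P3=I  mem[L4]=33
14. P1: store L1 := 77  bus=[BusRdX]  L1: P0=I P1=M P2=I P3=I  mem[L1]=80
15. P0: load  L0  bus=[-]  L0: P0=O P1=I P2=I P3=S  mem[L0]=70
16. P2: load  L1  bus=[BusRd]  L1: P0=I P1=O P2=S P3=I  mem[L1]=80
17. P3: load  L4  bus=[BusRd]  L4: P0=O P1=I P2=I P3=S  mem[L4]=33
18. P2: store L1 := 94  bus=[BusUpgr,Flush]  L1: P0=I P1=I P2=M P3=I  mem[L1]=77
19. P1: store L0 := 50  bus=[BusRdX,Flush]  L0: P0=I P1=M P2=I P3=I  mem[L0]=33
20. P3: load  L4  bus=[-]  L4: P0=O P1=I P2=I P3=S  mem[L4]=33
21. P0: store L4 := 72  bus=[BusUpgr]  L4: P0=M P1=I P2=I P3=I  mem[L4]=33
22. P0: load  L2  bus=[-]  L2: P0=M P1=I P2=I P3=I  mem[L2]=42
23. P2: load  L4  bus=[BusRd]  L4: P0=O P1=I P2=S P3=I  mem[L4]=33
24. P3: load  L0  bus=[BusRd]  L0: P0=I P1=O P2=I P3=S  mem[L0]=33
25. P3: load  L2  bus=[BusRd]  L2: P0=O P1=I P2=I P3=S  mem[L2]=42
26. P1: store L4 := 85  bus=[BusRdX,Flush]  L4: P0=I P1=M P2=I P3=I  mem[L4]=72

bus = BusRd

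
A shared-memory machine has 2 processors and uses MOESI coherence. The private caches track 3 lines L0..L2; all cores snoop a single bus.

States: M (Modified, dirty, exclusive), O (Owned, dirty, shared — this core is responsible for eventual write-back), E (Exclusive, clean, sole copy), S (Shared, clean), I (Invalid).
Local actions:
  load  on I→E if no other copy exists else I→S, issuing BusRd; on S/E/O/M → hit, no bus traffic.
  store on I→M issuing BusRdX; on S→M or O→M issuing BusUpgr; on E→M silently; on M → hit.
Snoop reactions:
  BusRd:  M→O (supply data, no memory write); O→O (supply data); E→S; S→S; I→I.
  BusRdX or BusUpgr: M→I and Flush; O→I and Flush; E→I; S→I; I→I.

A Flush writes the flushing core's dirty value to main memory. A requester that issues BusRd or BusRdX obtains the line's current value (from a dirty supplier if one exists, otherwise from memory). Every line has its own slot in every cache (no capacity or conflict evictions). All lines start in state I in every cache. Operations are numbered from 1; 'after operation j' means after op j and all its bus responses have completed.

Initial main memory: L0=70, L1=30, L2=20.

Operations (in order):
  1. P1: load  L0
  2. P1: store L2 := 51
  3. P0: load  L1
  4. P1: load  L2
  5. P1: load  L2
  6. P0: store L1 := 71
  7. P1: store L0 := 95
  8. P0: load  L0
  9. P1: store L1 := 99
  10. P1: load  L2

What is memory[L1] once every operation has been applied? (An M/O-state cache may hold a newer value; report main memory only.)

step 1: P1: load  L0  ⟶  IE  (L0)  txn=BusRd  M[L0]=70
step 2: P1: store L2 := 51  ⟶  IM  (L2)  txn=BusRdX  M[L2]=20
step 3: P0: load  L1  ⟶  EI  (L1)  txn=BusRd  M[L1]=30
step 4: P1: load  L2  ⟶  IM  (L2)  txn=∅  M[L2]=20
step 5: P1: load  L2  ⟶  IM  (L2)  txn=∅  M[L2]=20
step 6: P0: store L1 := 71  ⟶  MI  (L1)  txn=∅  M[L1]=30
step 7: P1: store L0 := 95  ⟶  IM  (L0)  txn=∅  M[L0]=70
step 8: P0: load  L0  ⟶  SO  (L0)  txn=BusRd  M[L0]=70
step 9: P1: store L1 := 99  ⟶  IM  (L1)  txn=BusRdX+Flush  M[L1]=71
step 10: P1: load  L2  ⟶  IM  (L2)  txn=∅  M[L2]=20

memory[L1] = 71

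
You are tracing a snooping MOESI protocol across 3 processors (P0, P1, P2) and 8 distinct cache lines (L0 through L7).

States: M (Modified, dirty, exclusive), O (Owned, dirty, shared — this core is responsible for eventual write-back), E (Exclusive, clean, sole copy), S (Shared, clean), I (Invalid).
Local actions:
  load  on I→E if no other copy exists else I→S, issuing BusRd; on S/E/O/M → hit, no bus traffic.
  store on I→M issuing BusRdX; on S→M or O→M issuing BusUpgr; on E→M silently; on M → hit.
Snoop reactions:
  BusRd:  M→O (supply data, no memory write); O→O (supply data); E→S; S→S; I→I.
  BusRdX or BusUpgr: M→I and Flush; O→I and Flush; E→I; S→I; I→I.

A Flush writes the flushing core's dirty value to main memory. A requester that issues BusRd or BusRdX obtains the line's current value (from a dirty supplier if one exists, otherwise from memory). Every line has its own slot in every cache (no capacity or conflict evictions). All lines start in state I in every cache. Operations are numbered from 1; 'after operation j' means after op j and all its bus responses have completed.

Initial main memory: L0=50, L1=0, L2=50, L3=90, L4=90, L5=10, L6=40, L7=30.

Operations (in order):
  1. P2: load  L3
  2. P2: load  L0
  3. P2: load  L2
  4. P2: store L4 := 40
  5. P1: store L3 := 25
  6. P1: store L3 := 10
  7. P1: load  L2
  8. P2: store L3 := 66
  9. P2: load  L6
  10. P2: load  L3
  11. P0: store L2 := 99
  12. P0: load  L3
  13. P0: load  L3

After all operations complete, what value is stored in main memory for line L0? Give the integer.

  op1 P2: load  L3 → I/I/E on L3; bus BusRd; mem=90
  op2 P2: load  L0 → I/I/E on L0; bus BusRd; mem=50
  op3 P2: load  L2 → I/I/E on L2; bus BusRd; mem=50
  op4 P2: store L4 := 40 → I/I/M on L4; bus BusRdX; mem=90
  op5 P1: store L3 := 25 → I/M/I on L3; bus BusRdX; mem=90
  op6 P1: store L3 := 10 → I/M/I on L3; bus (none); mem=90
  op7 P1: load  L2 → I/S/S on L2; bus BusRd; mem=50
  op8 P2: store L3 := 66 → I/I/M on L3; bus BusRdX Flush; mem=10
  op9 P2: load  L6 → I/I/E on L6; bus BusRd; mem=40
  op10 P2: load  L3 → I/I/M on L3; bus (none); mem=10
  op11 P0: store L2 := 99 → M/I/I on L2; bus BusRdX; mem=50
  op12 P0: load  L3 → S/I/O on L3; bus BusRd; mem=10
  op13 P0: load  L3 → S/I/O on L3; bus (none); mem=10

memory[L0] = 50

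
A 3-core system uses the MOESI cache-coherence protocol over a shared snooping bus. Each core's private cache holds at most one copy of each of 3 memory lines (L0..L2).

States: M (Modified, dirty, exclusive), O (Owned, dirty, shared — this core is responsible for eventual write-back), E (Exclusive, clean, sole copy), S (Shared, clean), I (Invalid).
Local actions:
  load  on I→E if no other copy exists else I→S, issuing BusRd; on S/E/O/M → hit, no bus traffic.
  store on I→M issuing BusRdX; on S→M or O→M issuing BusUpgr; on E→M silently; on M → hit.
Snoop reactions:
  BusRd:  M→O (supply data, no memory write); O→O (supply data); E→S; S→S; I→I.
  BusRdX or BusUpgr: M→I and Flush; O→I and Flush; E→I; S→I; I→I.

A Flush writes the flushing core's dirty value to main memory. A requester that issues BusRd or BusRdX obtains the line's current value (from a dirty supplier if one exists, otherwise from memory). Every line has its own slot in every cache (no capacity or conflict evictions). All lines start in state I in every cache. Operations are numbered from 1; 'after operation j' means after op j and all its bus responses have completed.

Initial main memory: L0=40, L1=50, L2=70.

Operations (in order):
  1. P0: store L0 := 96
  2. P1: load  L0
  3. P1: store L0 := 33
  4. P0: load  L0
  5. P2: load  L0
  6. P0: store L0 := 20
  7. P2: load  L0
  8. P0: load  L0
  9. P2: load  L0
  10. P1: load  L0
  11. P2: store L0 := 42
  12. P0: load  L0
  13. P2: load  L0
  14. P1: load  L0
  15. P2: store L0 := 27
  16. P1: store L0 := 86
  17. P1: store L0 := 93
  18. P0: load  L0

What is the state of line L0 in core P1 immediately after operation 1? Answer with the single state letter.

state = I

[1] P0: store L0 := 96 | P0:M(96), P1:I, P2:I | bus: BusRdX
[2] P1: load  L0 | P0:O(96), P1:S(96), P2:I | bus: BusRd
[3] P1: store L0 := 33 | P0:I, P1:M(33), P2:I | bus: BusUpgr,Flush
[4] P0: load  L0 | P0:S(33), P1:O(33), P2:I | bus: BusRd
[5] P2: load  L0 | P0:S(33), P1:O(33), P2:S(33) | bus: BusRd
[6] P0: store L0 := 20 | P0:M(20), P1:I, P2:I | bus: BusUpgr,Flush
[7] P2: load  L0 | P0:O(20), P1:I, P2:S(20) | bus: BusRd
[8] P0: load  L0 | P0:O(20), P1:I, P2:S(20) | bus: none
[9] P2: load  L0 | P0:O(20), P1:I, P2:S(20) | bus: none
[10] P1: load  L0 | P0:O(20), P1:S(20), P2:S(20) | bus: BusRd
[11] P2: store L0 := 42 | P0:I, P1:I, P2:M(42) | bus: BusUpgr,Flush
[12] P0: load  L0 | P0:S(42), P1:I, P2:O(42) | bus: BusRd
[13] P2: load  L0 | P0:S(42), P1:I, P2:O(42) | bus: none
[14] P1: load  L0 | P0:S(42), P1:S(42), P2:O(42) | bus: BusRd
[15] P2: store L0 := 27 | P0:I, P1:I, P2:M(27) | bus: BusUpgr
[16] P1: store L0 := 86 | P0:I, P1:M(86), P2:I | bus: BusRdX,Flush
[17] P1: store L0 := 93 | P0:I, P1:M(93), P2:I | bus: none
[18] P0: load  L0 | P0:S(93), P1:O(93), P2:I | bus: BusRd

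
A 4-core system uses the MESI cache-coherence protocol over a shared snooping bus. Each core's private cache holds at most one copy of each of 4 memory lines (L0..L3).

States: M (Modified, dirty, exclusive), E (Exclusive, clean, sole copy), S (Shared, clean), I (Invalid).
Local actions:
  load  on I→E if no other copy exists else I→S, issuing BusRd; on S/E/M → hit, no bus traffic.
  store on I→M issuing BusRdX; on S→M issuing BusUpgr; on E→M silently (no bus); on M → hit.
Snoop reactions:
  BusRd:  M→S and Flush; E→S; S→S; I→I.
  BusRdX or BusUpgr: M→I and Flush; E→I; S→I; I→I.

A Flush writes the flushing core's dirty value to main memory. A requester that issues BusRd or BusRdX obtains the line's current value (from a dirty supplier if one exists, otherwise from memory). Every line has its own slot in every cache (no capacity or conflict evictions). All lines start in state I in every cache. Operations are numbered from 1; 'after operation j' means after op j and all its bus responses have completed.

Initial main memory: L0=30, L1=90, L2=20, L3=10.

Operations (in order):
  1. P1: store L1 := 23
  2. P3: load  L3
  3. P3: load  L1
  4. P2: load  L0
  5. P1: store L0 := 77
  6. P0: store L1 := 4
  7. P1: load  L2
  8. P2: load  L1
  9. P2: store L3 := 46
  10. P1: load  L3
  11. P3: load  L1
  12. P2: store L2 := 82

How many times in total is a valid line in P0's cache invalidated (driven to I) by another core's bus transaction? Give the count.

1. P1: store L1 := 23  bus=[BusRdX]  L1: P0=I P1=M P2=I P3=I  mem[L1]=90
2. P3: load  L3  bus=[BusRd]  L3: P0=I P1=I P2=I P3=E  mem[L3]=10
3. P3: load  L1  bus=[BusRd,Flush]  L1: P0=I P1=S P2=I P3=S  mem[L1]=23
4. P2: load  L0  bus=[BusRd]  L0: P0=I P1=I P2=E P3=I  mem[L0]=30
5. P1: store L0 := 77  bus=[BusRdX]  L0: P0=I P1=M P2=I P3=I  mem[L0]=30
6. P0: store L1 := 4  bus=[BusRdX]  L1: P0=M P1=I P2=I P3=I  mem[L1]=23
7. P1: load  L2  bus=[BusRd]  L2: P0=I P1=E P2=I P3=I  mem[L2]=20
8. P2: load  L1  bus=[BusRd,Flush]  L1: P0=S P1=I P2=S P3=I  mem[L1]=4
9. P2: store L3 := 46  bus=[BusRdX]  L3: P0=I P1=I P2=M P3=I  mem[L3]=10
10. P1: load  L3  bus=[BusRd,Flush]  L3: P0=I P1=S P2=S P3=I  mem[L3]=46
11. P3: load  L1  bus=[BusRd]  L1: P0=S P1=I P2=S P3=S  mem[L1]=4
12. P2: store L2 := 82  bus=[BusRdX]  L2: P0=I P1=I P2=M P3=I  mem[L2]=20

invalidations = 0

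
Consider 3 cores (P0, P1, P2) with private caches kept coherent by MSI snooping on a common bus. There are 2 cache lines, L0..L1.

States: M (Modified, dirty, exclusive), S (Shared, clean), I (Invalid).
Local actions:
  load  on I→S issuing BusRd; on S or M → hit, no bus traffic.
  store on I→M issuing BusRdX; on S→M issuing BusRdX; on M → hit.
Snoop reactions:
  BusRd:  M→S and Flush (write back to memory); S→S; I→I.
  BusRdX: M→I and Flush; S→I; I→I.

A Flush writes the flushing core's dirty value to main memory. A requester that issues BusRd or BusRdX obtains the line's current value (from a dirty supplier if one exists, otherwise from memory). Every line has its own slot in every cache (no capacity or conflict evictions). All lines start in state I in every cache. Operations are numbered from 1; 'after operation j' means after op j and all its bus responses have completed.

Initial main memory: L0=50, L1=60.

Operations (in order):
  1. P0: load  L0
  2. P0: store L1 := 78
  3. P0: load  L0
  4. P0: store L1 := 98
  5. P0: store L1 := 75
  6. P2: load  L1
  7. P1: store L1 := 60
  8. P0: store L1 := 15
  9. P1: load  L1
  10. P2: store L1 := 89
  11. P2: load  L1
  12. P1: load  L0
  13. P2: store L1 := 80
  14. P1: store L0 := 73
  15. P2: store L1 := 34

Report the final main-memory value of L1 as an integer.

memory[L1] = 15

  op1 P0: load  L0 → S/I/I on L0; bus BusRd; mem=50
  op2 P0: store L1 := 78 → M/I/I on L1; bus BusRdX; mem=60
  op3 P0: load  L0 → S/I/I on L0; bus (none); mem=50
  op4 P0: store L1 := 98 → M/I/I on L1; bus (none); mem=60
  op5 P0: store L1 := 75 → M/I/I on L1; bus (none); mem=60
  op6 P2: load  L1 → S/I/S on L1; bus BusRd Flush; mem=75
  op7 P1: store L1 := 60 → I/M/I on L1; bus BusRdX; mem=75
  op8 P0: store L1 := 15 → M/I/I on L1; bus BusRdX Flush; mem=60
  op9 P1: load  L1 → S/S/I on L1; bus BusRd Flush; mem=15
  op10 P2: store L1 := 89 → I/I/M on L1; bus BusRdX; mem=15
  op11 P2: load  L1 → I/I/M on L1; bus (none); mem=15
  op12 P1: load  L0 → S/S/I on L0; bus BusRd; mem=50
  op13 P2: store L1 := 80 → I/I/M on L1; bus (none); mem=15
  op14 P1: store L0 := 73 → I/M/I on L0; bus BusRdX; mem=50
  op15 P2: store L1 := 34 → I/I/M on L1; bus (none); mem=15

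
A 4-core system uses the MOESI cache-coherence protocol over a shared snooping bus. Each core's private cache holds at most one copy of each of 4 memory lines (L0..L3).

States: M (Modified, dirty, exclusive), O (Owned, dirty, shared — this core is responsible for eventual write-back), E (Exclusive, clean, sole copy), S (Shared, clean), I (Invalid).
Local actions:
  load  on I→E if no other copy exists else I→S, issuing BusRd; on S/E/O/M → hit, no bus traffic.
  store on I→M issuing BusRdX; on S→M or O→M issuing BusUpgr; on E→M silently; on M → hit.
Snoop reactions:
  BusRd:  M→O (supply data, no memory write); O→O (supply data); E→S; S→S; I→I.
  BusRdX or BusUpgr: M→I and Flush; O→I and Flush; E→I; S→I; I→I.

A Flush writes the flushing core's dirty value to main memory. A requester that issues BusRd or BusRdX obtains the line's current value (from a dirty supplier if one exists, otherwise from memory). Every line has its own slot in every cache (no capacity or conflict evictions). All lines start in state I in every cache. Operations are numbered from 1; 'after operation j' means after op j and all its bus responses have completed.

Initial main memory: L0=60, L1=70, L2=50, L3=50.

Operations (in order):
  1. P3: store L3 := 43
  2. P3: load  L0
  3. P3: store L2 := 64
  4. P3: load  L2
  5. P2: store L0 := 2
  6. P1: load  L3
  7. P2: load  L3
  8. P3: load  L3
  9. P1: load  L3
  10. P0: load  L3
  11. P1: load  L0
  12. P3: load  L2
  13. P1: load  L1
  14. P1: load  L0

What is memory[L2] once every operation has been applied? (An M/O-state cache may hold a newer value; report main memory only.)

step 1: P3: store L3 := 43  ⟶  IIIM  (L3)  txn=BusRdX  M[L3]=50
step 2: P3: load  L0  ⟶  IIIE  (L0)  txn=BusRd  M[L0]=60
step 3: P3: store L2 := 64  ⟶  IIIM  (L2)  txn=BusRdX  M[L2]=50
step 4: P3: load  L2  ⟶  IIIM  (L2)  txn=∅  M[L2]=50
step 5: P2: store L0 := 2  ⟶  IIMI  (L0)  txn=BusRdX  M[L0]=60
step 6: P1: load  L3  ⟶  ISIO  (L3)  txn=BusRd  M[L3]=50
step 7: P2: load  L3  ⟶  ISSO  (L3)  txn=BusRd  M[L3]=50
step 8: P3: load  L3  ⟶  ISSO  (L3)  txn=∅  M[L3]=50
step 9: P1: load  L3  ⟶  ISSO  (L3)  txn=∅  M[L3]=50
step 10: P0: load  L3  ⟶  SSSO  (L3)  txn=BusRd  M[L3]=50
step 11: P1: load  L0  ⟶  ISOI  (L0)  txn=BusRd  M[L0]=60
step 12: P3: load  L2  ⟶  IIIM  (L2)  txn=∅  M[L2]=50
step 13: P1: load  L1  ⟶  IEII  (L1)  txn=BusRd  M[L1]=70
step 14: P1: load  L0  ⟶  ISOI  (L0)  txn=∅  M[L0]=60

memory[L2] = 50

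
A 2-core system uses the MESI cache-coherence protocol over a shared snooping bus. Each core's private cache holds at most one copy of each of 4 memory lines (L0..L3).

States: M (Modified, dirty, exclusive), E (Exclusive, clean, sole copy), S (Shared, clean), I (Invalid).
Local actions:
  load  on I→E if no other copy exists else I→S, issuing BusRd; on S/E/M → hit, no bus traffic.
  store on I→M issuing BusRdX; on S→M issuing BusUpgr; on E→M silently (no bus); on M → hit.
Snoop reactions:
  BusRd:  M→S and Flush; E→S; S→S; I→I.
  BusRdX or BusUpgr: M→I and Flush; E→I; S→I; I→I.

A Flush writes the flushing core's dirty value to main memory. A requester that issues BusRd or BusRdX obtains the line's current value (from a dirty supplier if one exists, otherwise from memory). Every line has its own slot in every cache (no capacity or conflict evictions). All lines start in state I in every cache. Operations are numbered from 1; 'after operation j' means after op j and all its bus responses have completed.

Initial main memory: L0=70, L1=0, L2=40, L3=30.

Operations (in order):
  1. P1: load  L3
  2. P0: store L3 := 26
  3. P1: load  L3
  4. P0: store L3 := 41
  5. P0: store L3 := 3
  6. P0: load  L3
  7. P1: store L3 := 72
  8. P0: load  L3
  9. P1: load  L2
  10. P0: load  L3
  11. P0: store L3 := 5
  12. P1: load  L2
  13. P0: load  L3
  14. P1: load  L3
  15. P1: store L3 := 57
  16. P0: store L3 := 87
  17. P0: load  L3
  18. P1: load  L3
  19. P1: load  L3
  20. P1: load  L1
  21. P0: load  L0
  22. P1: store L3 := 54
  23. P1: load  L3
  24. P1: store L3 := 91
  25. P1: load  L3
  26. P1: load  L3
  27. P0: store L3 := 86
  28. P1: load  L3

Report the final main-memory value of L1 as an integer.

memory[L1] = 0

  op1 P1: load  L3 → I/E on L3; bus BusRd; mem=30
  op2 P0: store L3 := 26 → M/I on L3; bus BusRdX; mem=30
  op3 P1: load  L3 → S/S on L3; bus BusRd Flush; mem=26
  op4 P0: store L3 := 41 → M/I on L3; bus BusUpgr; mem=26
  op5 P0: store L3 := 3 → M/I on L3; bus (none); mem=26
  op6 P0: load  L3 → M/I on L3; bus (none); mem=26
  op7 P1: store L3 := 72 → I/M on L3; bus BusRdX Flush; mem=3
  op8 P0: load  L3 → S/S on L3; bus BusRd Flush; mem=72
  op9 P1: load  L2 → I/E on L2; bus BusRd; mem=40
  op10 P0: load  L3 → S/S on L3; bus (none); mem=72
  op11 P0: store L3 := 5 → M/I on L3; bus BusUpgr; mem=72
  op12 P1: load  L2 → I/E on L2; bus (none); mem=40
  op13 P0: load  L3 → M/I on L3; bus (none); mem=72
  op14 P1: load  L3 → S/S on L3; bus BusRd Flush; mem=5
  op15 P1: store L3 := 57 → I/M on L3; bus BusUpgr; mem=5
  op16 P0: store L3 := 87 → M/I on L3; bus BusRdX Flush; mem=57
  op17 P0: load  L3 → M/I on L3; bus (none); mem=57
  op18 P1: load  L3 → S/S on L3; bus BusRd Flush; mem=87
  op19 P1: load  L3 → S/S on L3; bus (none); mem=87
  op20 P1: load  L1 → I/E on L1; bus BusRd; mem=0
  op21 P0: load  L0 → E/I on L0; bus BusRd; mem=70
  op22 P1: store L3 := 54 → I/M on L3; bus BusUpgr; mem=87
  op23 P1: load  L3 → I/M on L3; bus (none); mem=87
  op24 P1: store L3 := 91 → I/M on L3; bus (none); mem=87
  op25 P1: load  L3 → I/M on L3; bus (none); mem=87
  op26 P1: load  L3 → I/M on L3; bus (none); mem=87
  op27 P0: store L3 := 86 → M/I on L3; bus BusRdX Flush; mem=91
  op28 P1: load  L3 → S/S on L3; bus BusRd Flush; mem=86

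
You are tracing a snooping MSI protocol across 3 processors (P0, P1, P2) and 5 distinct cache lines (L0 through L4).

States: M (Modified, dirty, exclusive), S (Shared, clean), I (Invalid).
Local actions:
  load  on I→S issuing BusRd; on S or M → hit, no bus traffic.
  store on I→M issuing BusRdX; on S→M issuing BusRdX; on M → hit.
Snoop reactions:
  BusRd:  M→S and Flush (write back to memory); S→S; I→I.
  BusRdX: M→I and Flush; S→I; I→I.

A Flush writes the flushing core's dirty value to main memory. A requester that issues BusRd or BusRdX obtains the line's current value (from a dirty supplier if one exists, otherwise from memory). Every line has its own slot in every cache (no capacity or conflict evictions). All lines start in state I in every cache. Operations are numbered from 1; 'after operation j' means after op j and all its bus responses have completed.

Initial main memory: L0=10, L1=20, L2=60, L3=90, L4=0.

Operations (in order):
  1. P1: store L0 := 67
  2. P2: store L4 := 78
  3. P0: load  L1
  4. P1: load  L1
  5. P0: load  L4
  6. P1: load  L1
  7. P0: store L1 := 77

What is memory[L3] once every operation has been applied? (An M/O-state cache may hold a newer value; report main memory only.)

memory[L3] = 90

[1] P1: store L0 := 67 | P0:I, P1:M(67), P2:I | bus: BusRdX
[2] P2: store L4 := 78 | P0:I, P1:I, P2:M(78) | bus: BusRdX
[3] P0: load  L1 | P0:S(20), P1:I, P2:I | bus: BusRd
[4] P1: load  L1 | P0:S(20), P1:S(20), P2:I | bus: BusRd
[5] P0: load  L4 | P0:S(78), P1:I, P2:S(78) | bus: BusRd,Flush
[6] P1: load  L1 | P0:S(20), P1:S(20), P2:I | bus: none
[7] P0: store L1 := 77 | P0:M(77), P1:I, P2:I | bus: BusRdX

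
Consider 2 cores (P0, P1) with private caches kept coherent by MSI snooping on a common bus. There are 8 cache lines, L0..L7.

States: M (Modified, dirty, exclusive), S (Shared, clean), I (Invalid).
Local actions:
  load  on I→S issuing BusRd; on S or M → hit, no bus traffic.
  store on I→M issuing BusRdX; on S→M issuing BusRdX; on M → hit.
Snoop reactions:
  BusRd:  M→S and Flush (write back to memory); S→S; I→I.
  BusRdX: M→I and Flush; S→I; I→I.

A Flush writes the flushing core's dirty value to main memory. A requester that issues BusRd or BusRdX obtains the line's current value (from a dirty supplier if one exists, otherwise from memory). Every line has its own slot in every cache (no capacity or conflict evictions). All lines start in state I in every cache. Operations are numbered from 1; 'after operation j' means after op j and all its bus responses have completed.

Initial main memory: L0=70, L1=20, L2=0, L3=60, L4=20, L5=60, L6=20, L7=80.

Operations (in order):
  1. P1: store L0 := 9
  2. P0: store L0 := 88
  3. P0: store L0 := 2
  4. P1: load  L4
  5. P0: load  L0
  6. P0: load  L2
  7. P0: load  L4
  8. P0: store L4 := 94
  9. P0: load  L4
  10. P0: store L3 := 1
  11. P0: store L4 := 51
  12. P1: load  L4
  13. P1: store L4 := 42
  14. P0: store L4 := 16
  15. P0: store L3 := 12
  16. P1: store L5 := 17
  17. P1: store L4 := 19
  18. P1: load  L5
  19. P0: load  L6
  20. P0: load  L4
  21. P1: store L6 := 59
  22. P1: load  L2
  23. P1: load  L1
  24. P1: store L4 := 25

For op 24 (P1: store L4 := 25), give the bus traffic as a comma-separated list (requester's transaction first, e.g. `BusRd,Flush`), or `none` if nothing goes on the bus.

step 1: P1: store L0 := 9  ⟶  IM  (L0)  txn=BusRdX  M[L0]=70
step 2: P0: store L0 := 88  ⟶  MI  (L0)  txn=BusRdX+Flush  M[L0]=9
step 3: P0: store L0 := 2  ⟶  MI  (L0)  txn=∅  M[L0]=9
step 4: P1: load  L4  ⟶  IS  (L4)  txn=BusRd  M[L4]=20
step 5: P0: load  L0  ⟶  MI  (L0)  txn=∅  M[L0]=9
step 6: P0: load  L2  ⟶  SI  (L2)  txn=BusRd  M[L2]=0
step 7: P0: load  L4  ⟶  SS  (L4)  txn=BusRd  M[L4]=20
step 8: P0: store L4 := 94  ⟶  MI  (L4)  txn=BusRdX  M[L4]=20
step 9: P0: load  L4  ⟶  MI  (L4)  txn=∅  M[L4]=20
step 10: P0: store L3 := 1  ⟶  MI  (L3)  txn=BusRdX  M[L3]=60
step 11: P0: store L4 := 51  ⟶  MI  (L4)  txn=∅  M[L4]=20
step 12: P1: load  L4  ⟶  SS  (L4)  txn=BusRd+Flush  M[L4]=51
step 13: P1: store L4 := 42  ⟶  IM  (L4)  txn=BusRdX  M[L4]=51
step 14: P0: store L4 := 16  ⟶  MI  (L4)  txn=BusRdX+Flush  M[L4]=42
step 15: P0: store L3 := 12  ⟶  MI  (L3)  txn=∅  M[L3]=60
step 16: P1: store L5 := 17  ⟶  IM  (L5)  txn=BusRdX  M[L5]=60
step 17: P1: store L4 := 19  ⟶  IM  (L4)  txn=BusRdX+Flush  M[L4]=16
step 18: P1: load  L5  ⟶  IM  (L5)  txn=∅  M[L5]=60
step 19: P0: load  L6  ⟶  SI  (L6)  txn=BusRd  M[L6]=20
step 20: P0: load  L4  ⟶  SS  (L4)  txn=BusRd+Flush  M[L4]=19
step 21: P1: store L6 := 59  ⟶  IM  (L6)  txn=BusRdX  M[L6]=20
step 22: P1: load  L2  ⟶  SS  (L2)  txn=BusRd  M[L2]=0
step 23: P1: load  L1  ⟶  IS  (L1)  txn=BusRd  M[L1]=20
step 24: P1: store L4 := 25  ⟶  IM  (L4)  txn=BusRdX  M[L4]=19

bus = BusRdX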